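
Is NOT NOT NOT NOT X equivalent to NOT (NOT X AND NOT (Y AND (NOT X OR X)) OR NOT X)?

E1: NOT NOT NOT NOT X
    = NOT NOT X   (double negation)
    = X   (double negation)
E2: NOT (NOT X AND NOT (Y AND (NOT X OR X)) OR NOT X)
    = NOT (NOT X AND NOT Y OR NOT X)   (complement / identity)
    = NOT NOT X   (absorption)
    = X   (double negation)
Both reduce to X, so they are equivalent.

Yes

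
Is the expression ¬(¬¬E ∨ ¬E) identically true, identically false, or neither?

identically false

¬(¬¬E ∨ ¬E)
= ¬E ∧ E
= False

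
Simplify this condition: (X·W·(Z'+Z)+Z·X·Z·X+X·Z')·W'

(X·W·(Z'+Z)+Z·X·Z·X+X·Z')·W'
= (X·W+Z·X·Z·X+X·Z')·W'   (complement / identity)
= (X·W+Z·X+X·Z')·W'   (idempotence)
= (X·W+X)·W'   (distribution)
= X·W'   (absorption)

X·W'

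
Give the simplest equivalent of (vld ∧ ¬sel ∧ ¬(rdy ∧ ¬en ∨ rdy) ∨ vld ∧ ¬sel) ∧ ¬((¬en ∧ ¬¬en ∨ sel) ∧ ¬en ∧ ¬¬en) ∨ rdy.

vld ∧ ¬sel ∨ rdy

(vld ∧ ¬sel ∧ ¬(rdy ∧ ¬en ∨ rdy) ∨ vld ∧ ¬sel) ∧ ¬((¬en ∧ ¬¬en ∨ sel) ∧ ¬en ∧ ¬¬en) ∨ rdy
= (vld ∧ ¬sel ∧ ¬rdy ∨ vld ∧ ¬sel) ∧ ¬((¬en ∧ ¬¬en ∨ sel) ∧ ¬en ∧ ¬¬en) ∨ rdy
= (vld ∧ ¬sel ∧ ¬rdy ∨ vld ∧ ¬sel) ∧ ¬(¬en ∧ ¬¬en) ∨ rdy
= (vld ∧ ¬sel ∧ ¬rdy ∨ vld ∧ ¬sel) ∧ (en ∨ ¬en) ∨ rdy
= vld ∧ ¬sel ∧ ¬rdy ∨ vld ∧ ¬sel ∨ rdy
= vld ∧ ¬sel ∨ rdy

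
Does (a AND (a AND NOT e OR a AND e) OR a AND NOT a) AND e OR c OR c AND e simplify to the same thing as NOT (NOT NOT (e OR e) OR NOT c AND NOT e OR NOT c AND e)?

No

E1: (a AND (a AND NOT e OR a AND e) OR a AND NOT a) AND e OR c OR c AND e
    = (a AND (a AND NOT e OR a AND e) OR a AND NOT a) AND e OR c   [absorption]
    = (a AND a OR a AND NOT a) AND e OR c   [distribution]
    = a AND e OR c   [distribution]
E2: NOT (NOT NOT (e OR e) OR NOT c AND NOT e OR NOT c AND e)
    = NOT (NOT NOT e OR NOT c AND NOT e OR NOT c AND e)   [idempotence]
    = NOT (NOT NOT e OR NOT c)   [distribution]
    = NOT e AND c   [De Morgan]
These differ: at a=0, c=1, e=1, E1 = 1 but E2 = 0.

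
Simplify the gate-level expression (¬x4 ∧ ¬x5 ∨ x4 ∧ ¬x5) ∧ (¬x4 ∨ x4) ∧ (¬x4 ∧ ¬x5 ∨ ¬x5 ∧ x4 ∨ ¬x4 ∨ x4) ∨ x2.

(¬x4 ∧ ¬x5 ∨ x4 ∧ ¬x5) ∧ (¬x4 ∨ x4) ∧ (¬x4 ∧ ¬x5 ∨ ¬x5 ∧ x4 ∨ ¬x4 ∨ x4) ∨ x2
= (¬x4 ∧ ¬x5 ∨ x4 ∧ ¬x5) ∧ (¬x4 ∧ ¬x5 ∨ ¬x5 ∧ x4 ∨ ¬x4 ∨ x4) ∨ x2   (complement / identity)
= (¬x4 ∧ ¬x5 ∨ x4 ∧ ¬x5) ∧ ((¬x4 ∨ x4) ∧ ¬x5 ∨ ¬x4 ∨ x4) ∨ x2   (distribution)
= ¬x5 ∧ ((¬x4 ∨ x4) ∧ ¬x5 ∨ ¬x4 ∨ x4) ∨ x2   (distribution)
= ¬x5 ∧ (¬x4 ∨ x4) ∨ x2   (absorption)
= ¬x5 ∨ x2   (complement / identity)

¬x5 ∨ x2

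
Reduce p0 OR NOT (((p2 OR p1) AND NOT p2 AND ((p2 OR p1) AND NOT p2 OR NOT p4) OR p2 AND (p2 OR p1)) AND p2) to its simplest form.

p0 OR NOT (((p2 OR p1) AND NOT p2 AND ((p2 OR p1) AND NOT p2 OR NOT p4) OR p2 AND (p2 OR p1)) AND p2)
= p0 OR NOT (((p2 OR p1) AND NOT p2 OR p2 AND (p2 OR p1)) AND p2)   (absorption)
= p0 OR NOT ((p2 OR p1) AND p2)   (distribution)
= p0 OR NOT p2   (absorption)

p0 OR NOT p2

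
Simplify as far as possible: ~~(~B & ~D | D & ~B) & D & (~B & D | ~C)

~~(~B & ~D | D & ~B) & D & (~B & D | ~C)
= ~~~B & D & (~B & D | ~C)   (distribution)
= ~B & D & (~B & D | ~C)   (double negation)
= ~B & D   (absorption)

~B & D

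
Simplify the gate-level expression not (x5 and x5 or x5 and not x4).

not (x5 and x5 or x5 and not x4)
= not ((x5 or not x4) and x5)   [distribution]
= not x5   [absorption]

not x5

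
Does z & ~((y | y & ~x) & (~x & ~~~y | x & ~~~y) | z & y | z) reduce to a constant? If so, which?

yes, False

z & ~((y | y & ~x) & (~x & ~~~y | x & ~~~y) | z & y | z)
= z & ~((y | y & ~x) & ~~~y | z & y | z)
= z & ~(y & ~~~y | z & y | z)
= z & ~(y & ~~~y | z)
= z & ~(y & ~y | z)
= z & ~z
= 0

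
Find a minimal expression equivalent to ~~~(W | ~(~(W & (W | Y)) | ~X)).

~~~(W | ~(~(W & (W | Y)) | ~X))
= ~(W | ~(~(W & (W | Y)) | ~X))
= ~(W | ~(~W | ~X))
= ~(W | W & X)
= ~W

~W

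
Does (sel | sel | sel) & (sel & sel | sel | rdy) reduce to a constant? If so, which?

no

(sel | sel | sel) & (sel & sel | sel | rdy)
= (sel | sel | sel) & (sel | sel | rdy)   [idempotence]
= sel | sel | sel & rdy   [distribution]
= sel | sel & rdy   [idempotence]
= sel   [absorption]
This depends on sel, so it is not a constant.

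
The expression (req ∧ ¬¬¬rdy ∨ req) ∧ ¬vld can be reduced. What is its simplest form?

(req ∧ ¬¬¬rdy ∨ req) ∧ ¬vld
= (req ∧ ¬rdy ∨ req) ∧ ¬vld   — double negation
= req ∧ ¬vld   — absorption

req ∧ ¬vld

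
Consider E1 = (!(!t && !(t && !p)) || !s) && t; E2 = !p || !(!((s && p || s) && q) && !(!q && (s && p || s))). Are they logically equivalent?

No

E1: (!(!t && !(t && !p)) || !s) && t
    = (t || t && !p || !s) && t   [De Morgan]
    = (t || !s) && t   [absorption]
    = t   [absorption]
E2: !p || !(!((s && p || s) && q) && !(!q && (s && p || s)))
    = !p || (s && p || s) && q || !q && (s && p || s)   [De Morgan]
    = !p || s && p || s   [distribution]
    = !p || s   [absorption]
These differ: at p=0, q=0, s=0, t=0, E1 = 0 but E2 = 1.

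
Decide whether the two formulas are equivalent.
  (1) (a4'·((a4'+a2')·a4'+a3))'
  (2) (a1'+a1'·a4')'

No

E1: (a4'·((a4'+a2')·a4'+a3))'
    = (a4'·(a4'+a3))'   (absorption)
    = (a4')'   (absorption)
    = a4   (double negation)
E2: (a1'+a1'·a4')'
    = (a1')'   (absorption)
    = a1   (double negation)
These differ: at a1=1, a2=0, a3=1, a4=0, E1 = 0 but E2 = 1.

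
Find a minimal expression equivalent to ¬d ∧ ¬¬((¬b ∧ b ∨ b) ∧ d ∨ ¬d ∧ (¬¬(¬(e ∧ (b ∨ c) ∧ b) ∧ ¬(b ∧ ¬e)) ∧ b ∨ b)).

¬d ∧ ¬¬((¬b ∧ b ∨ b) ∧ d ∨ ¬d ∧ (¬¬(¬(e ∧ (b ∨ c) ∧ b) ∧ ¬(b ∧ ¬e)) ∧ b ∨ b))
= ¬d ∧ ¬¬((¬b ∧ b ∨ b) ∧ d ∨ ¬d ∧ (¬¬(¬(e ∧ b) ∧ ¬(b ∧ ¬e)) ∧ b ∨ b))   — absorption
= ¬d ∧ ¬¬((¬b ∧ b ∨ b) ∧ d ∨ ¬d ∧ (¬(e ∧ b ∨ b ∧ ¬e) ∧ b ∨ b))   — De Morgan
= ¬d ∧ ¬¬((¬b ∧ b ∨ b) ∧ d ∨ ¬d ∧ (¬b ∧ b ∨ b))   — distribution
= ¬d ∧ ¬¬(¬b ∧ b ∨ b)   — distribution
= ¬d ∧ (¬b ∧ b ∨ b)   — double negation
= ¬d ∧ b   — complement / identity

¬d ∧ b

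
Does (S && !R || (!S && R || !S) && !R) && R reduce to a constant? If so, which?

(S && !R || (!S && R || !S) && !R) && R
= (S && !R || !S && !R) && R   (absorption)
= !R && R   (distribution)
= false   (complement)

yes, False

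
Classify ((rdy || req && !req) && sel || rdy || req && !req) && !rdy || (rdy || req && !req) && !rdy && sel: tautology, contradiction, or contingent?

((rdy || req && !req) && sel || rdy || req && !req) && !rdy || (rdy || req && !req) && !rdy && sel
= (rdy || req && !req) && !rdy || (rdy || req && !req) && !rdy && sel
= (rdy || req && !req) && !rdy
= rdy && !rdy
= false

contradiction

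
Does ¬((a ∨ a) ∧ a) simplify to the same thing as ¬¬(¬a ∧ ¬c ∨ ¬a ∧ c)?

Yes

E1: ¬((a ∨ a) ∧ a)
    = ¬(a ∧ a)   (idempotence)
    = ¬a   (idempotence)
E2: ¬¬(¬a ∧ ¬c ∨ ¬a ∧ c)
    = ¬¬¬a   (distribution)
    = ¬a   (double negation)
Both reduce to ¬a, so they are equivalent.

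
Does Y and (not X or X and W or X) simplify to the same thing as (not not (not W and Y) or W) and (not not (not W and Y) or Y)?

E1: Y and (not X or X and W or X)
    = Y and (not X or X)   — absorption
    = Y   — complement / identity
E2: (not not (not W and Y) or W) and (not not (not W and Y) or Y)
    = W and Y or not not (not W and Y)   — distribution
    = W and Y or not W and Y   — double negation
    = Y   — distribution
Both reduce to Y, so they are equivalent.

Yes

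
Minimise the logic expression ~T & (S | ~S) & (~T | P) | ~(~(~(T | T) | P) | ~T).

~T & (S | ~S) & (~T | P) | ~(~(~(T | T) | P) | ~T)
= ~T & (~T | P) | ~(~(~(T | T) | P) | ~T)   (complement / identity)
= ~T & (~T | P) | ~(~(~T | P) | ~T)   (idempotence)
= ~T & (~T | P) | (~T | P) & T   (De Morgan)
= ~T | P   (distribution)

~T | P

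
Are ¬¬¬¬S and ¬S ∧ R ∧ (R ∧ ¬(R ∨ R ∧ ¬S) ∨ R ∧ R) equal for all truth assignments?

No

E1: ¬¬¬¬S
    = ¬¬S   (double negation)
    = S   (double negation)
E2: ¬S ∧ R ∧ (R ∧ ¬(R ∨ R ∧ ¬S) ∨ R ∧ R)
    = ¬S ∧ R ∧ (R ∧ ¬R ∨ R ∧ R)   (absorption)
    = ¬S ∧ R ∧ R   (distribution)
    = ¬S ∧ R   (idempotence)
These differ: at R=0, S=1, E1 = 1 but E2 = 0.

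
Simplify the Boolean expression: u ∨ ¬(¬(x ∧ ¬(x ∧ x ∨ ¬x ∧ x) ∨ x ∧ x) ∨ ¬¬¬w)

u ∨ ¬(¬(x ∧ ¬(x ∧ x ∨ ¬x ∧ x) ∨ x ∧ x) ∨ ¬¬¬w)
= u ∨ ¬(¬(x ∧ ¬x ∨ x ∧ x) ∨ ¬¬¬w)   [distribution]
= u ∨ ¬(¬x ∨ ¬¬¬w)   [distribution]
= u ∨ x ∧ ¬¬w   [De Morgan]
= u ∨ x ∧ w   [double negation]

u ∨ x ∧ w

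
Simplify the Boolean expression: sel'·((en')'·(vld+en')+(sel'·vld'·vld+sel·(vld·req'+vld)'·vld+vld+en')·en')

sel'·((en')'·(vld+en')+(sel'·vld'·vld+sel·(vld·req'+vld)'·vld+vld+en')·en')
= sel'·((en')'·(vld+en')+(sel'·vld'·vld+sel·vld'·vld+vld+en')·en')   (absorption)
= sel'·((en')'·(vld+en')+(vld'·vld+vld+en')·en')   (distribution)
= sel'·((en')'·(vld+en')+(vld+en')·en')   (complement / identity)
= sel'·(en·(vld+en')+(vld+en')·en')   (double negation)
= sel'·(vld+en')   (distribution)

sel'·(vld+en')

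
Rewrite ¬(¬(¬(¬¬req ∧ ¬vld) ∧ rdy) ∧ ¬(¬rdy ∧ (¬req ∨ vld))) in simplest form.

¬(¬(¬(¬¬req ∧ ¬vld) ∧ rdy) ∧ ¬(¬rdy ∧ (¬req ∨ vld)))
= ¬(¬¬req ∧ ¬vld) ∧ rdy ∨ ¬rdy ∧ (¬req ∨ vld)   — De Morgan
= (¬req ∨ vld) ∧ rdy ∨ ¬rdy ∧ (¬req ∨ vld)   — De Morgan
= ¬req ∨ vld   — distribution

¬req ∨ vld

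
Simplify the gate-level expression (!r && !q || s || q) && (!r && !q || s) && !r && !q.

!r && !q

(!r && !q || s || q) && (!r && !q || s) && !r && !q
= (!r && !q || s) && !r && !q   — absorption
= !r && !q   — absorption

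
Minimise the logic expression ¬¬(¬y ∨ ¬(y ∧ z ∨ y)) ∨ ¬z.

¬¬(¬y ∨ ¬(y ∧ z ∨ y)) ∨ ¬z
= ¬¬(¬y ∨ ¬y) ∨ ¬z   — absorption
= ¬¬¬y ∨ ¬z   — idempotence
= ¬y ∨ ¬z   — double negation

¬y ∨ ¬z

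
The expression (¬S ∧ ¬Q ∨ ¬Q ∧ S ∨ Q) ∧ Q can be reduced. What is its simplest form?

Q

(¬S ∧ ¬Q ∨ ¬Q ∧ S ∨ Q) ∧ Q
= (¬Q ∨ Q) ∧ Q   [distribution]
= Q   [complement / identity]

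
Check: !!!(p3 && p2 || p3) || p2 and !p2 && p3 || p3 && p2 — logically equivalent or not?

No

E1: !!!(p3 && p2 || p3) || p2
    = !(p3 && p2 || p3) || p2
    = !p3 || p2
E2: !p2 && p3 || p3 && p2
    = p3
These differ: at p2=0, p3=0, E1 = 1 but E2 = 0.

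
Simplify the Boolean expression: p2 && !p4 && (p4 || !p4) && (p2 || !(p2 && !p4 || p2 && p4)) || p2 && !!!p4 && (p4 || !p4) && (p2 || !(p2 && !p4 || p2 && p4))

p2 && !p4 && (p4 || !p4) && (p2 || !(p2 && !p4 || p2 && p4)) || p2 && !!!p4 && (p4 || !p4) && (p2 || !(p2 && !p4 || p2 && p4))
= p2 && !p4 && (p4 || !p4) && (p2 || !(p2 && !p4 || p2 && p4)) || p2 && !p4 && (p4 || !p4) && (p2 || !(p2 && !p4 || p2 && p4))   (double negation)
= (p4 || !p4) && (p2 || !(p2 && !p4 || p2 && p4)) && (p2 && !p4 || p2 && !p4)   (distribution)
= (p4 || !p4) && (p2 || !p2) && (p2 && !p4 || p2 && !p4)   (distribution)
= (p2 || !p2) && (p2 && !p4 || p2 && !p4)   (complement / identity)
= (p2 || !p2) && p2 && !p4   (idempotence)
= p2 && !p4   (complement / identity)

p2 && !p4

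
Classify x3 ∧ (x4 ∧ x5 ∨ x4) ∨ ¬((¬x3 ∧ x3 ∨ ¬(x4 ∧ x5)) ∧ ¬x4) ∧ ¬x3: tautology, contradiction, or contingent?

x3 ∧ (x4 ∧ x5 ∨ x4) ∨ ¬((¬x3 ∧ x3 ∨ ¬(x4 ∧ x5)) ∧ ¬x4) ∧ ¬x3
= x3 ∧ (x4 ∧ x5 ∨ x4) ∨ ¬(¬(x4 ∧ x5) ∧ ¬x4) ∧ ¬x3   (complement / identity)
= x3 ∧ (x4 ∧ x5 ∨ x4) ∨ (x4 ∧ x5 ∨ x4) ∧ ¬x3   (De Morgan)
= x4 ∧ x5 ∨ x4   (distribution)
= x4   (absorption)
This depends on x4, so it is not a constant.

contingent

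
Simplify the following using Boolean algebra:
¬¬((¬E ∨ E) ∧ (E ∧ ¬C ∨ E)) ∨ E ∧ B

E

¬¬((¬E ∨ E) ∧ (E ∧ ¬C ∨ E)) ∨ E ∧ B
= ¬¬(E ∧ ¬C ∨ E) ∨ E ∧ B   [complement / identity]
= ¬¬E ∨ E ∧ B   [absorption]
= E ∨ E ∧ B   [double negation]
= E   [absorption]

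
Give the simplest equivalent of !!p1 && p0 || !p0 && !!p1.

p1

!!p1 && p0 || !p0 && !!p1
= !!p1   (distribution)
= p1   (double negation)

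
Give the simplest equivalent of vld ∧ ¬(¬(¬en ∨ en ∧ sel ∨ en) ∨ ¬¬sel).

vld ∧ ¬(¬(¬en ∨ en ∧ sel ∨ en) ∨ ¬¬sel)
= vld ∧ (¬en ∨ en ∧ sel ∨ en) ∧ ¬sel   [De Morgan]
= vld ∧ (¬en ∨ en) ∧ ¬sel   [absorption]
= vld ∧ ¬sel   [complement / identity]

vld ∧ ¬sel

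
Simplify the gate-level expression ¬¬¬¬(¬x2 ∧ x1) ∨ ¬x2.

¬¬¬¬(¬x2 ∧ x1) ∨ ¬x2
= ¬¬(¬x2 ∧ x1) ∨ ¬x2   [double negation]
= ¬x2 ∧ x1 ∨ ¬x2   [double negation]
= ¬x2   [absorption]

¬x2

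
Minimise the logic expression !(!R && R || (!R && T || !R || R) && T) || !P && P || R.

!T || R

!(!R && R || (!R && T || !R || R) && T) || !P && P || R
= !((!R && T || !R || R) && T) || !P && P || R   — complement / identity
= !((!R || R) && T) || !P && P || R   — absorption
= !((!R || R) && T) || R   — complement / identity
= !T || R   — complement / identity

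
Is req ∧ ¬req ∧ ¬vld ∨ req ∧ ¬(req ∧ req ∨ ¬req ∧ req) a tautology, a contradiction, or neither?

req ∧ ¬req ∧ ¬vld ∨ req ∧ ¬(req ∧ req ∨ ¬req ∧ req)
= req ∧ ¬req ∧ ¬vld ∨ req ∧ ¬req   (distribution)
= req ∧ ¬req   (absorption)
= False   (complement)

contradiction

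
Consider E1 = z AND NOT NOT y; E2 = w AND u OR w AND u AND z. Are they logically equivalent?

No

E1: z AND NOT NOT y
    = z AND y   [double negation]
E2: w AND u OR w AND u AND z
    = w AND u   [absorption]
These differ: at u=1, w=0, y=1, z=1, E1 = 1 but E2 = 0.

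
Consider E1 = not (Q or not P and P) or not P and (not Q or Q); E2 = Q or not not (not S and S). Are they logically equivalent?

No

E1: not (Q or not P and P) or not P and (not Q or Q)
    = not (Q or not P and P) or not P   [complement / identity]
    = not Q or not P   [complement / identity]
E2: Q or not not (not S and S)
    = Q or not S and S   [double negation]
    = Q   [complement / identity]
These differ: at P=1, Q=1, S=0, E1 = 0 but E2 = 1.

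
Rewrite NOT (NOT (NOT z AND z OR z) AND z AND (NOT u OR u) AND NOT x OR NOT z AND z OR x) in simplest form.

NOT x

NOT (NOT (NOT z AND z OR z) AND z AND (NOT u OR u) AND NOT x OR NOT z AND z OR x)
= NOT (NOT (NOT z AND z OR z) AND z AND NOT x OR NOT z AND z OR x)
= NOT (NOT z AND z AND NOT x OR NOT z AND z OR x)
= NOT (NOT z AND z OR x)
= NOT x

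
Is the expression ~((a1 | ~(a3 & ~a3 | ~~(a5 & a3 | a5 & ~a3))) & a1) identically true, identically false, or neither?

neither

~((a1 | ~(a3 & ~a3 | ~~(a5 & a3 | a5 & ~a3))) & a1)
= ~((a1 | ~~~(a5 & a3 | a5 & ~a3)) & a1)
= ~((a1 | ~~~a5) & a1)
= ~((a1 | ~a5) & a1)
= ~a1
This depends on a1, so it is not a constant.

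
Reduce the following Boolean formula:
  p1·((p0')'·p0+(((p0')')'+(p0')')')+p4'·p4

p1·p0

p1·((p0')'·p0+(((p0')')'+(p0')')')+p4'·p4
= p1·((p0')'·p0+(p0')'·p0')+p4'·p4
= p1·(p0')'+p4'·p4
= p1·(p0')'
= p1·p0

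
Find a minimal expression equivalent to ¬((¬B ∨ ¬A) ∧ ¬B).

B

¬((¬B ∨ ¬A) ∧ ¬B)
= ¬¬B   — absorption
= B   — double negation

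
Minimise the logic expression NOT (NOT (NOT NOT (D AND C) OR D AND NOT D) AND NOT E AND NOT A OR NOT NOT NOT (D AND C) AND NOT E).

NOT (NOT (NOT NOT (D AND C) OR D AND NOT D) AND NOT E AND NOT A OR NOT NOT NOT (D AND C) AND NOT E)
= NOT (NOT NOT NOT (D AND C) AND NOT E AND NOT A OR NOT NOT NOT (D AND C) AND NOT E)   (complement / identity)
= NOT (NOT NOT NOT (D AND C) AND NOT E)   (absorption)
= NOT NOT (D AND C) OR E   (De Morgan)
= D AND C OR E   (double negation)

D AND C OR E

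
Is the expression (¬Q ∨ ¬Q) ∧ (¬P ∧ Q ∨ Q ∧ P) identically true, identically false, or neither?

identically false

(¬Q ∨ ¬Q) ∧ (¬P ∧ Q ∨ Q ∧ P)
= (¬Q ∨ ¬Q) ∧ Q
= ¬Q ∧ Q
= False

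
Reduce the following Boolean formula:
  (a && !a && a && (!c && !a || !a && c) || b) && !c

(a && !a && a && (!c && !a || !a && c) || b) && !c
= (a && !a && a && !a || b) && !c   — distribution
= (a && !a || b) && !c   — idempotence
= b && !c   — complement / identity

b && !c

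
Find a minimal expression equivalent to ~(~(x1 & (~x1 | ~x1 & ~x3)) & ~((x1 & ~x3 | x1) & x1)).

x1

~(~(x1 & (~x1 | ~x1 & ~x3)) & ~((x1 & ~x3 | x1) & x1))
= ~(~(x1 & ~x1) & ~((x1 & ~x3 | x1) & x1))
= ~(~(x1 & ~x1) & ~(x1 & x1))
= x1 & ~x1 | x1 & x1
= x1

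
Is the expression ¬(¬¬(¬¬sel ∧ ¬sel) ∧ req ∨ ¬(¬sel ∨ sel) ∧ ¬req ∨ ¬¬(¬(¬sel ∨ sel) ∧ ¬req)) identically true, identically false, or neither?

¬(¬¬(¬¬sel ∧ ¬sel) ∧ req ∨ ¬(¬sel ∨ sel) ∧ ¬req ∨ ¬¬(¬(¬sel ∨ sel) ∧ ¬req))
= ¬(¬¬(¬¬sel ∧ ¬sel) ∧ req ∨ ¬(¬sel ∨ sel) ∧ ¬req ∨ ¬(¬sel ∨ sel) ∧ ¬req)   [double negation]
= ¬(¬(¬sel ∨ sel) ∧ req ∨ ¬(¬sel ∨ sel) ∧ ¬req ∨ ¬(¬sel ∨ sel) ∧ ¬req)   [De Morgan]
= ¬(¬(¬sel ∨ sel) ∨ ¬(¬sel ∨ sel) ∧ ¬req)   [distribution]
= ¬¬(¬sel ∨ sel)   [absorption]
= ¬sel ∨ sel   [double negation]
= True   [complement]

identically true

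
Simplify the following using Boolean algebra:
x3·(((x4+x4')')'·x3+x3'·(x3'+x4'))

x3

x3·(((x4+x4')')'·x3+x3'·(x3'+x4'))
= x3·((x4+x4')·x3+x3'·(x3'+x4'))   (double negation)
= x3·(x3+x3'·(x3'+x4'))   (complement / identity)
= x3·(x3+x3')   (absorption)
= x3   (complement / identity)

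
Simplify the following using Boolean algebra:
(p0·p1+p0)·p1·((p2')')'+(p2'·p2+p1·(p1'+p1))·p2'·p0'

(p0·p1+p0)·p1·((p2')')'+(p2'·p2+p1·(p1'+p1))·p2'·p0'
= (p0·p1+p0)·p1·p2'+(p2'·p2+p1·(p1'+p1))·p2'·p0'   (double negation)
= p0·p1·p2'+(p2'·p2+p1·(p1'+p1))·p2'·p0'   (absorption)
= p0·p1·p2'+(p2'·p2+p1)·p2'·p0'   (complement / identity)
= p0·p1·p2'+p1·p2'·p0'   (complement / identity)
= p1·p2'   (distribution)

p1·p2'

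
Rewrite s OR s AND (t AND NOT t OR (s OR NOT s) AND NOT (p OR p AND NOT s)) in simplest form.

s

s OR s AND (t AND NOT t OR (s OR NOT s) AND NOT (p OR p AND NOT s))
= s OR s AND (t AND NOT t OR (s OR NOT s) AND NOT p)
= s OR s AND (s OR NOT s) AND NOT p
= s OR s AND NOT p
= s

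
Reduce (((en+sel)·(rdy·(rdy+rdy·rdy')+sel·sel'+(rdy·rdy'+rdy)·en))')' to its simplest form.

(((en+sel)·(rdy·(rdy+rdy·rdy')+sel·sel'+(rdy·rdy'+rdy)·en))')'
= (((en+sel)·(rdy·(rdy+rdy·rdy')+(rdy·rdy'+rdy)·en))')'   — complement / identity
= (((en+sel)·(rdy·rdy+(rdy·rdy'+rdy)·en))')'   — complement / identity
= (((en+sel)·(rdy·rdy+rdy·en))')'   — complement / identity
= (((en+sel)·rdy·(rdy+en))')'   — distribution
= (en+sel)·rdy·(rdy+en)   — double negation
= (en+sel)·rdy   — absorption

(en+sel)·rdy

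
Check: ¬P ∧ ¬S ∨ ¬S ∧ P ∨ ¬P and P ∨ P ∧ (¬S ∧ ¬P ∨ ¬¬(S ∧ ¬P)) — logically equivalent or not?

No

E1: ¬P ∧ ¬S ∨ ¬S ∧ P ∨ ¬P
    = ¬S ∨ ¬P
E2: P ∨ P ∧ (¬S ∧ ¬P ∨ ¬¬(S ∧ ¬P))
    = P ∨ P ∧ (¬S ∧ ¬P ∨ S ∧ ¬P)
    = P ∨ P ∧ ¬P
    = P
These differ: at P=0, S=1, E1 = 1 but E2 = 0.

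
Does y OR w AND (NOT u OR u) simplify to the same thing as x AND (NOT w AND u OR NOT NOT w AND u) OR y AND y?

No

E1: y OR w AND (NOT u OR u)
    = y OR w   — complement / identity
E2: x AND (NOT w AND u OR NOT NOT w AND u) OR y AND y
    = x AND (NOT w AND u OR w AND u) OR y AND y   — double negation
    = x AND (NOT w AND u OR w AND u) OR y   — idempotence
    = x AND u OR y   — distribution
These differ: at u=0, w=1, x=0, y=0, E1 = 1 but E2 = 0.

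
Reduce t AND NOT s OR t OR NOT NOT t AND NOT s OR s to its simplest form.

t OR s

t AND NOT s OR t OR NOT NOT t AND NOT s OR s
= t OR NOT NOT t AND NOT s OR s   [absorption]
= t OR t AND NOT s OR s   [double negation]
= t OR s   [absorption]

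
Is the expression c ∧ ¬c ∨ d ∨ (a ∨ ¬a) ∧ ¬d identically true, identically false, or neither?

c ∧ ¬c ∨ d ∨ (a ∨ ¬a) ∧ ¬d
= c ∧ ¬c ∨ d ∨ ¬d
= d ∨ ¬d
= True

identically true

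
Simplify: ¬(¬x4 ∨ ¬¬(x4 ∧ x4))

False

¬(¬x4 ∨ ¬¬(x4 ∧ x4))
= ¬(¬x4 ∨ ¬¬x4)   [idempotence]
= x4 ∧ ¬x4   [De Morgan]
= False   [complement]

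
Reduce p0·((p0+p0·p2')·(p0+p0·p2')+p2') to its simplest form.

p0

p0·((p0+p0·p2')·(p0+p0·p2')+p2')
= p0·(p0+p0·p2'+p2')   — idempotence
= p0·(p0+p2')   — absorption
= p0   — absorption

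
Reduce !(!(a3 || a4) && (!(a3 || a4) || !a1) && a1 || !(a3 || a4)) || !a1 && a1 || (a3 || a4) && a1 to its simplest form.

a3 || a4

!(!(a3 || a4) && (!(a3 || a4) || !a1) && a1 || !(a3 || a4)) || !a1 && a1 || (a3 || a4) && a1
= !(!(a3 || a4) && a1 || !(a3 || a4)) || !a1 && a1 || (a3 || a4) && a1   [absorption]
= !!(a3 || a4) || !a1 && a1 || (a3 || a4) && a1   [absorption]
= a3 || a4 || !a1 && a1 || (a3 || a4) && a1   [double negation]
= a3 || a4 || (a3 || a4) && a1   [complement / identity]
= a3 || a4   [absorption]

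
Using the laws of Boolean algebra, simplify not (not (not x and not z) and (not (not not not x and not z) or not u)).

not (not (not x and not z) and (not (not not not x and not z) or not u))
= not (not (not x and not z) and (not (not x and not z) or not u))   [double negation]
= not not (not x and not z)   [absorption]
= not x and not z   [double negation]

not x and not z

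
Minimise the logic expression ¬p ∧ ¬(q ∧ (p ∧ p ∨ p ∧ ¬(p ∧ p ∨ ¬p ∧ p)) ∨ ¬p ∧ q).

¬p ∧ ¬q

¬p ∧ ¬(q ∧ (p ∧ p ∨ p ∧ ¬(p ∧ p ∨ ¬p ∧ p)) ∨ ¬p ∧ q)
= ¬p ∧ ¬(q ∧ (p ∧ p ∨ p ∧ ¬p) ∨ ¬p ∧ q)   [distribution]
= ¬p ∧ ¬(q ∧ p ∨ ¬p ∧ q)   [distribution]
= ¬p ∧ ¬q   [distribution]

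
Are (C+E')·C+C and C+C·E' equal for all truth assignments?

Yes

E1: (C+E')·C+C
    = C+C
    = C
E2: C+C·E'
    = C
Both reduce to C, so they are equivalent.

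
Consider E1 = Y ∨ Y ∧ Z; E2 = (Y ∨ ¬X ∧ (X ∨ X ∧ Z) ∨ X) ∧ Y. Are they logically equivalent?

E1: Y ∨ Y ∧ Z
    = Y   (absorption)
E2: (Y ∨ ¬X ∧ (X ∨ X ∧ Z) ∨ X) ∧ Y
    = (Y ∨ ¬X ∧ X ∨ X) ∧ Y   (absorption)
    = (Y ∨ X) ∧ Y   (complement / identity)
    = Y   (absorption)
Both reduce to Y, so they are equivalent.

Yes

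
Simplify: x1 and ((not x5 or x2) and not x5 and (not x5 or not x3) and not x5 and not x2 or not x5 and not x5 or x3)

x1 and ((not x5 or x2) and not x5 and (not x5 or not x3) and not x5 and not x2 or not x5 and not x5 or x3)
= x1 and ((not x5 or x2) and not x5 and not x5 and not x2 or not x5 and not x5 or x3)   (absorption)
= x1 and (not x5 and not x5 and not x2 or not x5 and not x5 or x3)   (absorption)
= x1 and (not x5 and not x5 or x3)   (absorption)
= x1 and (not x5 or x3)   (idempotence)

x1 and (not x5 or x3)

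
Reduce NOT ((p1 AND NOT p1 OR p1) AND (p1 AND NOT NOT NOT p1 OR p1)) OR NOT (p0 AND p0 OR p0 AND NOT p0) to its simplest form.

NOT p1 OR NOT p0

NOT ((p1 AND NOT p1 OR p1) AND (p1 AND NOT NOT NOT p1 OR p1)) OR NOT (p0 AND p0 OR p0 AND NOT p0)
= NOT ((p1 AND NOT p1 OR p1) AND (p1 AND NOT p1 OR p1)) OR NOT (p0 AND p0 OR p0 AND NOT p0)   — double negation
= NOT (p1 AND NOT p1 OR p1) OR NOT (p0 AND p0 OR p0 AND NOT p0)   — idempotence
= NOT p1 OR NOT (p0 AND p0 OR p0 AND NOT p0)   — complement / identity
= NOT p1 OR NOT p0   — distribution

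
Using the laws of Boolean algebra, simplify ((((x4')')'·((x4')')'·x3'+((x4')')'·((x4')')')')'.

x4'

((((x4')')'·((x4')')'·x3'+((x4')')'·((x4')')')')'
= ((((x4')')'·((x4')')')')'   — absorption
= ((((x4')')')')'   — idempotence
= ((x4')')'   — double negation
= x4'   — double negation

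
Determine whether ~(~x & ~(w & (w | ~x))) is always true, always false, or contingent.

~(~x & ~(w & (w | ~x)))
= ~(~x & ~w)
= x | w
This depends on w, x, so it is not a constant.

contingent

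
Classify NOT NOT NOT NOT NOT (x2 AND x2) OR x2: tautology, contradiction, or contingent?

NOT NOT NOT NOT NOT (x2 AND x2) OR x2
= NOT NOT NOT (x2 AND x2) OR x2   (double negation)
= NOT NOT NOT x2 OR x2   (idempotence)
= NOT x2 OR x2   (double negation)
= TRUE   (complement)

tautology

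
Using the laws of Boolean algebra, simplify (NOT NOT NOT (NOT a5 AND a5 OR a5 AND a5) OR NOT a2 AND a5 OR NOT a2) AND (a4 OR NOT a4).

(NOT NOT NOT (NOT a5 AND a5 OR a5 AND a5) OR NOT a2 AND a5 OR NOT a2) AND (a4 OR NOT a4)
= (NOT (NOT a5 AND a5 OR a5 AND a5) OR NOT a2 AND a5 OR NOT a2) AND (a4 OR NOT a4)
= NOT (NOT a5 AND a5 OR a5 AND a5) OR NOT a2 AND a5 OR NOT a2
= NOT a5 OR NOT a2 AND a5 OR NOT a2
= NOT a5 OR NOT a2

NOT a5 OR NOT a2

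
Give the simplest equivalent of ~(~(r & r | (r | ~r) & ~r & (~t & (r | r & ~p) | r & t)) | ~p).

~(~(r & r | (r | ~r) & ~r & (~t & (r | r & ~p) | r & t)) | ~p)
= ~(~(r & r | (r | ~r) & ~r & (~t & r | r & t)) | ~p)   — absorption
= ~(~(r & r | ~r & (~t & r | r & t)) | ~p)   — complement / identity
= ~(~(r & r | ~r & r) | ~p)   — distribution
= (r & r | ~r & r) & p   — De Morgan
= r & p   — distribution

r & p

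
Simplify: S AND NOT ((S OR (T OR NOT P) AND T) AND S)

S AND NOT ((S OR (T OR NOT P) AND T) AND S)
= S AND NOT ((S OR T) AND S)   — absorption
= S AND NOT S   — absorption
= FALSE   — complement

FALSE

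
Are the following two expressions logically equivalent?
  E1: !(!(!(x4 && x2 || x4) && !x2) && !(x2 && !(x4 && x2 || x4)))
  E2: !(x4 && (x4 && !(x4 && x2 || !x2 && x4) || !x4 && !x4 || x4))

E1: !(!(!(x4 && x2 || x4) && !x2) && !(x2 && !(x4 && x2 || x4)))
    = !(x4 && x2 || x4) && !x2 || x2 && !(x4 && x2 || x4)
    = !(x4 && x2 || x4)
    = !x4
E2: !(x4 && (x4 && !(x4 && x2 || !x2 && x4) || !x4 && !x4 || x4))
    = !(x4 && (x4 && !x4 || !x4 && !x4 || x4))
    = !(x4 && (!x4 || x4))
    = !x4
Both reduce to !x4, so they are equivalent.

Yes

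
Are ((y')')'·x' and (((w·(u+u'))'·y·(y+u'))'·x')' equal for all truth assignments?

E1: ((y')')'·x'
    = y'·x'   (double negation)
E2: (((w·(u+u'))'·y·(y+u'))'·x')'
    = ((w'·y·(y+u'))'·x')'   (complement / identity)
    = w'·y·(y+u')+x   (De Morgan)
    = w'·y+x   (absorption)
These differ: at u=0, w=0, x=1, y=0, E1 = 0 but E2 = 1.

No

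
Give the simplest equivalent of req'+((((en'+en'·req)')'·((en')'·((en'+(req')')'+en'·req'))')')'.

req'+((((en'+en'·req)')'·((en')'·((en'+(req')')'+en'·req'))')')'
= req'+((((en'+en'·req)')'·((en')'·(en·req'+en'·req'))')')'   — De Morgan
= req'+((((en')')'·((en')'·(en·req'+en'·req'))')')'   — absorption
= req'+((((en')')'·((en')'·req')')')'   — distribution
= req'+((en')'+(en')'·req')'   — De Morgan
= req'+((en')')'   — absorption
= req'+en'   — double negation

req'+en'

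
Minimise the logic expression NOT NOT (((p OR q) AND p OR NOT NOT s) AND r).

(p OR s) AND r

NOT NOT (((p OR q) AND p OR NOT NOT s) AND r)
= NOT NOT ((p OR NOT NOT s) AND r)   (absorption)
= (p OR NOT NOT s) AND r   (double negation)
= (p OR s) AND r   (double negation)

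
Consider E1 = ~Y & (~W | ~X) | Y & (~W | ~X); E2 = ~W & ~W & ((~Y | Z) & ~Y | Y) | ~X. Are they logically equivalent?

Yes

E1: ~Y & (~W | ~X) | Y & (~W | ~X)
    = ~W | ~X   (distribution)
E2: ~W & ~W & ((~Y | Z) & ~Y | Y) | ~X
    = ~W & ((~Y | Z) & ~Y | Y) | ~X   (idempotence)
    = ~W & (~Y | Y) | ~X   (absorption)
    = ~W | ~X   (complement / identity)
Both reduce to ~W | ~X, so they are equivalent.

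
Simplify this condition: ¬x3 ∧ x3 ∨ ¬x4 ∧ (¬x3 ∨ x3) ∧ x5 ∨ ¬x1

¬x4 ∧ x5 ∨ ¬x1

¬x3 ∧ x3 ∨ ¬x4 ∧ (¬x3 ∨ x3) ∧ x5 ∨ ¬x1
= ¬x3 ∧ x3 ∨ ¬x4 ∧ x5 ∨ ¬x1
= ¬x4 ∧ x5 ∨ ¬x1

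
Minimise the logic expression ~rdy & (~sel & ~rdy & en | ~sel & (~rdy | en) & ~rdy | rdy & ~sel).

~rdy & (~sel & ~rdy & en | ~sel & (~rdy | en) & ~rdy | rdy & ~sel)
= ~rdy & (~sel & ~rdy & en | ~sel & ~rdy | rdy & ~sel)   [absorption]
= ~rdy & (~sel & ~rdy | rdy & ~sel)   [absorption]
= ~rdy & ~sel   [distribution]

~rdy & ~sel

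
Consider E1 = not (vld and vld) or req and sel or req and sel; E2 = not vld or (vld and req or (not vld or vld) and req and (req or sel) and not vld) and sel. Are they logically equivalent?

Yes

E1: not (vld and vld) or req and sel or req and sel
    = not vld or req and sel or req and sel
    = not vld or req and sel
E2: not vld or (vld and req or (not vld or vld) and req and (req or sel) and not vld) and sel
    = not vld or (vld and req or (not vld or vld) and req and not vld) and sel
    = not vld or (vld and req or req and not vld) and sel
    = not vld or req and sel
Both reduce to not vld or req and sel, so they are equivalent.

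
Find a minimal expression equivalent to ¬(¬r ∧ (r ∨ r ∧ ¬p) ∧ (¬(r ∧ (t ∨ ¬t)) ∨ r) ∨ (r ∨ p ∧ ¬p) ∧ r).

¬(¬r ∧ (r ∨ r ∧ ¬p) ∧ (¬(r ∧ (t ∨ ¬t)) ∨ r) ∨ (r ∨ p ∧ ¬p) ∧ r)
= ¬(¬r ∧ (r ∨ r ∧ ¬p) ∧ (¬r ∨ r) ∨ (r ∨ p ∧ ¬p) ∧ r)   (complement / identity)
= ¬(¬r ∧ (r ∨ r ∧ ¬p) ∨ (r ∨ p ∧ ¬p) ∧ r)   (complement / identity)
= ¬(¬r ∧ (r ∨ r ∧ ¬p) ∨ r ∧ r)   (complement / identity)
= ¬(¬r ∧ r ∨ r ∧ r)   (absorption)
= ¬r   (distribution)

¬r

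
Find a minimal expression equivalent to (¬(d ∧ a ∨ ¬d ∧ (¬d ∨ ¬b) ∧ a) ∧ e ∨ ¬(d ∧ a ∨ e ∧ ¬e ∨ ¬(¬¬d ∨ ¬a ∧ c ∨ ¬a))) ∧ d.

¬a ∧ d

(¬(d ∧ a ∨ ¬d ∧ (¬d ∨ ¬b) ∧ a) ∧ e ∨ ¬(d ∧ a ∨ e ∧ ¬e ∨ ¬(¬¬d ∨ ¬a ∧ c ∨ ¬a))) ∧ d
= (¬(d ∧ a ∨ ¬d ∧ a) ∧ e ∨ ¬(d ∧ a ∨ e ∧ ¬e ∨ ¬(¬¬d ∨ ¬a ∧ c ∨ ¬a))) ∧ d   (absorption)
= (¬(d ∧ a ∨ ¬d ∧ a) ∧ e ∨ ¬(d ∧ a ∨ ¬(¬¬d ∨ ¬a ∧ c ∨ ¬a))) ∧ d   (complement / identity)
= (¬(d ∧ a ∨ ¬d ∧ a) ∧ e ∨ ¬(d ∧ a ∨ ¬(¬¬d ∨ ¬a))) ∧ d   (absorption)
= (¬(d ∧ a ∨ ¬d ∧ a) ∧ e ∨ ¬(d ∧ a ∨ ¬d ∧ a)) ∧ d   (De Morgan)
= ¬(d ∧ a ∨ ¬d ∧ a) ∧ d   (absorption)
= ¬a ∧ d   (distribution)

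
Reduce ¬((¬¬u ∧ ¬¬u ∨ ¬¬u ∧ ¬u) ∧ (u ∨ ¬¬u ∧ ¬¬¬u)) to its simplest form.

¬u

¬((¬¬u ∧ ¬¬u ∨ ¬¬u ∧ ¬u) ∧ (u ∨ ¬¬u ∧ ¬¬¬u))
= ¬((¬¬u ∨ ¬¬u ∧ ¬u) ∧ (u ∨ ¬¬u ∧ ¬¬¬u))   — idempotence
= ¬((¬¬u ∨ ¬¬u ∧ ¬u) ∧ (u ∨ ¬¬u ∧ ¬u))   — double negation
= ¬(¬¬u ∧ u ∨ ¬¬u ∧ ¬u)   — distribution
= ¬¬¬u   — distribution
= ¬u   — double negation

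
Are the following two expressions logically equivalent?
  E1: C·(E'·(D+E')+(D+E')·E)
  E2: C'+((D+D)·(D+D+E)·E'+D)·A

E1: C·(E'·(D+E')+(D+E')·E)
    = C·(D+E')
E2: C'+((D+D)·(D+D+E)·E'+D)·A
    = C'+((D+D)·E'+D)·A
    = C'+(D·E'+D)·A
    = C'+D·A
These differ: at A=1, C=0, D=1, E=0, E1 = 0 but E2 = 1.

No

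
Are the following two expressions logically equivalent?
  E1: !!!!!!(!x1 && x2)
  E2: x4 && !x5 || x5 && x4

E1: !!!!!!(!x1 && x2)
    = !!!!(!x1 && x2)   — double negation
    = !!(!x1 && x2)   — double negation
    = !x1 && x2   — double negation
E2: x4 && !x5 || x5 && x4
    = x4   — distribution
These differ: at x1=0, x2=0, x4=1, x5=0, E1 = 0 but E2 = 1.

No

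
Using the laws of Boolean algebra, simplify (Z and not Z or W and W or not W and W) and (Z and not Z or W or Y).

(Z and not Z or W and W or not W and W) and (Z and not Z or W or Y)
= (Z and not Z or W) and (Z and not Z or W or Y)   (distribution)
= Z and not Z or W   (absorption)
= W   (complement / identity)

W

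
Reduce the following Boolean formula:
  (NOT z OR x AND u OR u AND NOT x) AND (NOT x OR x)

NOT z OR u

(NOT z OR x AND u OR u AND NOT x) AND (NOT x OR x)
= (NOT z OR u) AND (NOT x OR x)   (distribution)
= NOT z OR u   (complement / identity)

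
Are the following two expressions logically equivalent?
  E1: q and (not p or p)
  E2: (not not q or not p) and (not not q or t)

E1: q and (not p or p)
    = q
E2: (not not q or not p) and (not not q or t)
    = (q or not p) and (not not q or t)
    = (q or not p) and (q or t)
    = q or not p and t
These differ: at p=0, q=0, t=1, E1 = 0 but E2 = 1.

No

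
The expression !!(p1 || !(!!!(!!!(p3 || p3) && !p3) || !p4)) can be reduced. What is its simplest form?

p1 || !p3 && p4

!!(p1 || !(!!!(!!!(p3 || p3) && !p3) || !p4))
= !!(p1 || !(!!!(!!!p3 && !p3) || !p4))
= !!(p1 || !(!!!(!p3 && !p3) || !p4))
= !!(p1 || !(!(!p3 && !p3) || !p4))
= p1 || !(!(!p3 && !p3) || !p4)
= p1 || !p3 && !p3 && p4
= p1 || !p3 && p4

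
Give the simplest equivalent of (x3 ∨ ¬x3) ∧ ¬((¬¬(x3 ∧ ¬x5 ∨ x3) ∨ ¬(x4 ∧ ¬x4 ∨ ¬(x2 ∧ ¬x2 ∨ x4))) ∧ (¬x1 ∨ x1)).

(x3 ∨ ¬x3) ∧ ¬((¬¬(x3 ∧ ¬x5 ∨ x3) ∨ ¬(x4 ∧ ¬x4 ∨ ¬(x2 ∧ ¬x2 ∨ x4))) ∧ (¬x1 ∨ x1))
= ¬((¬¬(x3 ∧ ¬x5 ∨ x3) ∨ ¬(x4 ∧ ¬x4 ∨ ¬(x2 ∧ ¬x2 ∨ x4))) ∧ (¬x1 ∨ x1))   [complement / identity]
= ¬((¬¬x3 ∨ ¬(x4 ∧ ¬x4 ∨ ¬(x2 ∧ ¬x2 ∨ x4))) ∧ (¬x1 ∨ x1))   [absorption]
= ¬(¬¬x3 ∨ ¬(x4 ∧ ¬x4 ∨ ¬(x2 ∧ ¬x2 ∨ x4)))   [complement / identity]
= ¬x3 ∧ (x4 ∧ ¬x4 ∨ ¬(x2 ∧ ¬x2 ∨ x4))   [De Morgan]
= ¬x3 ∧ (x4 ∧ ¬x4 ∨ ¬x4)   [complement / identity]
= ¬x3 ∧ ¬x4   [complement / identity]

¬x3 ∧ ¬x4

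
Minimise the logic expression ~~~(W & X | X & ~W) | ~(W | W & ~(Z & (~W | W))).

~~~(W & X | X & ~W) | ~(W | W & ~(Z & (~W | W)))
= ~~~(W & X | X & ~W) | ~(W | W & ~Z)   (complement / identity)
= ~~~X | ~(W | W & ~Z)   (distribution)
= ~X | ~(W | W & ~Z)   (double negation)
= ~X | ~W   (absorption)

~X | ~W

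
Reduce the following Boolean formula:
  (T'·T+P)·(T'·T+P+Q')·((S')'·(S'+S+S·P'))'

(T'·T+P)·(T'·T+P+Q')·((S')'·(S'+S+S·P'))'
= (T'·T+P)·(T'·T+P+Q')·((S')'·(S'+S))'   — absorption
= (T'·T+P)·((S')'·(S'+S))'   — absorption
= (T'·T+P)·(S·(S'+S))'   — double negation
= (T'·T+P)·S'   — complement / identity
= P·S'   — complement / identity

P·S'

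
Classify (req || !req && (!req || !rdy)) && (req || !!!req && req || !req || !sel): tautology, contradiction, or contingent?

(req || !req && (!req || !rdy)) && (req || !!!req && req || !req || !sel)
= (req || !req) && (req || !!!req && req || !req || !sel)   — absorption
= (req || !req) && (req || !req && req || !req || !sel)   — double negation
= (req || !req) && (req || !req || !sel)   — complement / identity
= req || !req   — absorption
= true   — complement

tautology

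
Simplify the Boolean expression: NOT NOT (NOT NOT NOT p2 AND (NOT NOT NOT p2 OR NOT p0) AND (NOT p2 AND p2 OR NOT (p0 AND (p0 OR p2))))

NOT NOT (NOT NOT NOT p2 AND (NOT NOT NOT p2 OR NOT p0) AND (NOT p2 AND p2 OR NOT (p0 AND (p0 OR p2))))
= NOT NOT (NOT NOT NOT p2 AND (NOT NOT NOT p2 OR NOT p0) AND NOT (p0 AND (p0 OR p2)))   — complement / identity
= NOT NOT (NOT NOT NOT p2 AND NOT (p0 AND (p0 OR p2)))   — absorption
= NOT NOT NOT p2 AND NOT (p0 AND (p0 OR p2))   — double negation
= NOT NOT NOT p2 AND NOT p0   — absorption
= NOT p2 AND NOT p0   — double negation

NOT p2 AND NOT p0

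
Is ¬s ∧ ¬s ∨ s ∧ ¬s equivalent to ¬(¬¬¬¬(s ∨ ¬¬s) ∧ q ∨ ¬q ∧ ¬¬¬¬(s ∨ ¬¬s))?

E1: ¬s ∧ ¬s ∨ s ∧ ¬s
    = ¬s   — distribution
E2: ¬(¬¬¬¬(s ∨ ¬¬s) ∧ q ∨ ¬q ∧ ¬¬¬¬(s ∨ ¬¬s))
    = ¬¬¬¬¬(s ∨ ¬¬s)   — distribution
    = ¬¬¬¬¬(s ∨ s)   — double negation
    = ¬¬¬(s ∨ s)   — double negation
    = ¬¬¬s   — idempotence
    = ¬s   — double negation
Both reduce to ¬s, so they are equivalent.

Yes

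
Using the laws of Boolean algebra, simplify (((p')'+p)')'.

p

(((p')'+p)')'
= ((p+p)')'   (double negation)
= (p')'   (idempotence)
= p   (double negation)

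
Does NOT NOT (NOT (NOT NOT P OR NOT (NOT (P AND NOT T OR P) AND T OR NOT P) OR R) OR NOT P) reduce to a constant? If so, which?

no

NOT NOT (NOT (NOT NOT P OR NOT (NOT (P AND NOT T OR P) AND T OR NOT P) OR R) OR NOT P)
= NOT NOT (NOT (NOT NOT P OR NOT (NOT P AND T OR NOT P) OR R) OR NOT P)
= NOT NOT (NOT (NOT NOT P OR NOT NOT P OR R) OR NOT P)
= NOT NOT (NOT (NOT NOT P OR R) OR NOT P)
= NOT ((NOT NOT P OR R) AND P)
= NOT ((P OR R) AND P)
= NOT P
This depends on P, so it is not a constant.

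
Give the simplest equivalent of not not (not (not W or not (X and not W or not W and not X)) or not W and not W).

not not (not (not W or not (X and not W or not W and not X)) or not W and not W)
= not not (W and (X and not W or not W and not X) or not W and not W)   — De Morgan
= not not (W and not W or not W and not W)   — distribution
= not not ((W or not W) and not W)   — distribution
= (W or not W) and not W   — double negation
= not W   — complement / identity

not W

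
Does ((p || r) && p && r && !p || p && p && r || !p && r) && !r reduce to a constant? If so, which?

((p || r) && p && r && !p || p && p && r || !p && r) && !r
= (p && r && !p || p && p && r || !p && r) && !r   (absorption)
= (p && r || !p && r) && !r   (distribution)
= r && !r   (distribution)
= false   (complement)

yes, False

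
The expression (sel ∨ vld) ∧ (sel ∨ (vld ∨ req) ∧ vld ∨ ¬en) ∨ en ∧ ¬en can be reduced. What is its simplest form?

(sel ∨ vld) ∧ (sel ∨ (vld ∨ req) ∧ vld ∨ ¬en) ∨ en ∧ ¬en
= (sel ∨ vld) ∧ (sel ∨ vld ∨ ¬en) ∨ en ∧ ¬en   (absorption)
= (sel ∨ vld) ∧ (sel ∨ vld ∨ ¬en)   (complement / identity)
= sel ∨ vld   (absorption)

sel ∨ vld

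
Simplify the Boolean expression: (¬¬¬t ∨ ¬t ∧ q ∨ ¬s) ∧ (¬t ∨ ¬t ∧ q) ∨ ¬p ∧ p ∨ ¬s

¬t ∨ ¬s

(¬¬¬t ∨ ¬t ∧ q ∨ ¬s) ∧ (¬t ∨ ¬t ∧ q) ∨ ¬p ∧ p ∨ ¬s
= (¬t ∨ ¬t ∧ q ∨ ¬s) ∧ (¬t ∨ ¬t ∧ q) ∨ ¬p ∧ p ∨ ¬s   (double negation)
= (¬t ∨ ¬t ∧ q ∨ ¬s) ∧ (¬t ∨ ¬t ∧ q) ∨ ¬s   (complement / identity)
= ¬t ∨ ¬t ∧ q ∨ ¬s   (absorption)
= ¬t ∨ ¬s   (absorption)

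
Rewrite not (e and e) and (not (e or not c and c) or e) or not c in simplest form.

not e or not c

not (e and e) and (not (e or not c and c) or e) or not c
= not (e and e) and (not e or e) or not c   (complement / identity)
= not (e and e) or not c   (complement / identity)
= not e or not c   (idempotence)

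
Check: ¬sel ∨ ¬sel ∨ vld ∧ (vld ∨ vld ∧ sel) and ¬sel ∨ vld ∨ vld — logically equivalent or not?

Yes

E1: ¬sel ∨ ¬sel ∨ vld ∧ (vld ∨ vld ∧ sel)
    = ¬sel ∨ vld ∧ (vld ∨ vld ∧ sel)   (idempotence)
    = ¬sel ∨ vld ∧ vld   (absorption)
    = ¬sel ∨ vld   (idempotence)
E2: ¬sel ∨ vld ∨ vld
    = ¬sel ∨ vld   (idempotence)
Both reduce to ¬sel ∨ vld, so they are equivalent.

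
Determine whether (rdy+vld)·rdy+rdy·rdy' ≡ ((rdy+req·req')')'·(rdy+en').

Yes

E1: (rdy+vld)·rdy+rdy·rdy'
    = rdy+rdy·rdy'   — absorption
    = rdy   — complement / identity
E2: ((rdy+req·req')')'·(rdy+en')
    = (rdy')'·(rdy+en')   — complement / identity
    = rdy·(rdy+en')   — double negation
    = rdy   — absorption
Both reduce to rdy, so they are equivalent.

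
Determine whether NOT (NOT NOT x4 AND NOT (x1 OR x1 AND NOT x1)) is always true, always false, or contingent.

contingent

NOT (NOT NOT x4 AND NOT (x1 OR x1 AND NOT x1))
= NOT x4 OR x1 OR x1 AND NOT x1   [De Morgan]
= NOT x4 OR x1   [complement / identity]
This depends on x1, x4, so it is not a constant.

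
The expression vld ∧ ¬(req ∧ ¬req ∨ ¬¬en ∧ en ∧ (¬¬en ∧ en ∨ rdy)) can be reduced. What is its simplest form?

vld ∧ ¬(req ∧ ¬req ∨ ¬¬en ∧ en ∧ (¬¬en ∧ en ∨ rdy))
= vld ∧ ¬(req ∧ ¬req ∨ ¬¬en ∧ en)   [absorption]
= vld ∧ ¬(req ∧ ¬req ∨ en ∧ en)   [double negation]
= vld ∧ ¬(en ∧ en)   [complement / identity]
= vld ∧ ¬en   [idempotence]

vld ∧ ¬en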